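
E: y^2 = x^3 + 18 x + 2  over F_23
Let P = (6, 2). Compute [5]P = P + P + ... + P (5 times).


k = 5 = 101_2 (binary, LSB first: 101)
Double-and-add from P = (6, 2):
  bit 0 = 1: acc = O + (6, 2) = (6, 2)
  bit 1 = 0: acc unchanged = (6, 2)
  bit 2 = 1: acc = (6, 2) + (10, 3) = (20, 6)

5P = (20, 6)


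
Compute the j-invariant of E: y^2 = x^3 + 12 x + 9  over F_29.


Delta = -16(4 a^3 + 27 b^2) mod 29 = 25
-1728 * (4 a)^3 = -1728 * (4*12)^3 mod 29 = 6
j = 6 * 25^(-1) mod 29 = 13

j = 13 (mod 29)


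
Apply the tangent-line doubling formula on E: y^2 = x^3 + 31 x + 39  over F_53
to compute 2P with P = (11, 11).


Doubling: s = (3 x1^2 + a) / (2 y1)
s = (3*11^2 + 31) / (2*11) mod 53 = 42
x3 = s^2 - 2 x1 mod 53 = 42^2 - 2*11 = 46
y3 = s (x1 - x3) - y1 mod 53 = 42 * (11 - 46) - 11 = 3

2P = (46, 3)


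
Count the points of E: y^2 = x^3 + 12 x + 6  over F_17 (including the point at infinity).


For each x in F_17, count y with y^2 = x^3 + 12 x + 6 mod 17:
  x = 1: RHS = 2, y in [6, 11]  -> 2 point(s)
  x = 2: RHS = 4, y in [2, 15]  -> 2 point(s)
  x = 3: RHS = 1, y in [1, 16]  -> 2 point(s)
  x = 4: RHS = 16, y in [4, 13]  -> 2 point(s)
  x = 5: RHS = 4, y in [2, 15]  -> 2 point(s)
  x = 7: RHS = 8, y in [5, 12]  -> 2 point(s)
  x = 8: RHS = 2, y in [6, 11]  -> 2 point(s)
  x = 10: RHS = 4, y in [2, 15]  -> 2 point(s)
  x = 12: RHS = 8, y in [5, 12]  -> 2 point(s)
  x = 13: RHS = 13, y in [8, 9]  -> 2 point(s)
  x = 15: RHS = 8, y in [5, 12]  -> 2 point(s)
Affine points: 22. Add the point at infinity: total = 23.

#E(F_17) = 23


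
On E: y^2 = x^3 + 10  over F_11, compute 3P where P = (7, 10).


k = 3 = 11_2 (binary, LSB first: 11)
Double-and-add from P = (7, 10):
  bit 0 = 1: acc = O + (7, 10) = (7, 10)
  bit 1 = 1: acc = (7, 10) + (1, 0) = (7, 1)

3P = (7, 1)


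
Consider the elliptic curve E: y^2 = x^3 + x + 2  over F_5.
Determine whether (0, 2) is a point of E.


Check whether y^2 = x^3 + 1 x + 2 (mod 5) for (x, y) = (0, 2).
LHS: y^2 = 2^2 mod 5 = 4
RHS: x^3 + 1 x + 2 = 0^3 + 1*0 + 2 mod 5 = 2
LHS != RHS

No, not on the curve


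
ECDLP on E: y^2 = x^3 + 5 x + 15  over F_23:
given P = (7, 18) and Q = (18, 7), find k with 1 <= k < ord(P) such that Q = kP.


Enumerate multiples of P until we hit Q = (18, 7):
  1P = (7, 18)
  2P = (22, 3)
  3P = (18, 16)
  4P = (14, 0)
  5P = (18, 7)
Match found at i = 5.

k = 5


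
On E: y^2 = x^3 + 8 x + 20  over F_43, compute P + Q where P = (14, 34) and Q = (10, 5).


P != Q, so use the chord formula.
s = (y2 - y1) / (x2 - x1) = (14) / (39) mod 43 = 18
x3 = s^2 - x1 - x2 mod 43 = 18^2 - 14 - 10 = 42
y3 = s (x1 - x3) - y1 mod 43 = 18 * (14 - 42) - 34 = 21

P + Q = (42, 21)


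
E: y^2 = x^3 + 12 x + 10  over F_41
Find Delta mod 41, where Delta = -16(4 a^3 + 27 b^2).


4 a^3 + 27 b^2 = 4*12^3 + 27*10^2 = 6912 + 2700 = 9612
Delta = -16 * (9612) = -153792
Delta mod 41 = 40

Delta = 40 (mod 41)


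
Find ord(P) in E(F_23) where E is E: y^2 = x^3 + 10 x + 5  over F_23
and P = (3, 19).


Compute successive multiples of P until we hit O:
  1P = (3, 19)
  2P = (10, 22)
  3P = (13, 3)
  4P = (16, 11)
  5P = (12, 6)
  6P = (1, 19)
  7P = (19, 4)
  8P = (7, 2)
  ... (continuing to 18P)
  18P = O

ord(P) = 18


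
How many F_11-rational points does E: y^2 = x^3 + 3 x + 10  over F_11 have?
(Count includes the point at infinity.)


For each x in F_11, count y with y^2 = x^3 + 3 x + 10 mod 11:
  x = 1: RHS = 3, y in [5, 6]  -> 2 point(s)
  x = 4: RHS = 9, y in [3, 8]  -> 2 point(s)
  x = 7: RHS = 0, y in [0]  -> 1 point(s)
Affine points: 5. Add the point at infinity: total = 6.

#E(F_11) = 6


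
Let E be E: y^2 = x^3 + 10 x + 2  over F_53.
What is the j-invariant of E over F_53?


Delta = -16(4 a^3 + 27 b^2) mod 53 = 45
-1728 * (4 a)^3 = -1728 * (4*10)^3 mod 53 = 26
j = 26 * 45^(-1) mod 53 = 10

j = 10 (mod 53)


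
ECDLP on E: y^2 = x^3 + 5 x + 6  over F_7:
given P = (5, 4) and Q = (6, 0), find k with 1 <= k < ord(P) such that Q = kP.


Enumerate multiples of P until we hit Q = (6, 0):
  1P = (5, 4)
  2P = (6, 0)
Match found at i = 2.

k = 2


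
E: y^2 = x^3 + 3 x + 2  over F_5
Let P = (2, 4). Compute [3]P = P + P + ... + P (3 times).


k = 3 = 11_2 (binary, LSB first: 11)
Double-and-add from P = (2, 4):
  bit 0 = 1: acc = O + (2, 4) = (2, 4)
  bit 1 = 1: acc = (2, 4) + (1, 1) = (1, 4)

3P = (1, 4)


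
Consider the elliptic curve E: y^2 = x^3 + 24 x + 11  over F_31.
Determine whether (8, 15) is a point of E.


Check whether y^2 = x^3 + 24 x + 11 (mod 31) for (x, y) = (8, 15).
LHS: y^2 = 15^2 mod 31 = 8
RHS: x^3 + 24 x + 11 = 8^3 + 24*8 + 11 mod 31 = 2
LHS != RHS

No, not on the curve


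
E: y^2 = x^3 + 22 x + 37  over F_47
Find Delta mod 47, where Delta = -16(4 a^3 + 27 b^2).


4 a^3 + 27 b^2 = 4*22^3 + 27*37^2 = 42592 + 36963 = 79555
Delta = -16 * (79555) = -1272880
Delta mod 47 = 21

Delta = 21 (mod 47)


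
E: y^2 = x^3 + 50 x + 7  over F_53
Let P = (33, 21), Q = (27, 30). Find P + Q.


P != Q, so use the chord formula.
s = (y2 - y1) / (x2 - x1) = (9) / (47) mod 53 = 25
x3 = s^2 - x1 - x2 mod 53 = 25^2 - 33 - 27 = 35
y3 = s (x1 - x3) - y1 mod 53 = 25 * (33 - 35) - 21 = 35

P + Q = (35, 35)


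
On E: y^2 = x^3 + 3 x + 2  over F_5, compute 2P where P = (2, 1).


Doubling: s = (3 x1^2 + a) / (2 y1)
s = (3*2^2 + 3) / (2*1) mod 5 = 0
x3 = s^2 - 2 x1 mod 5 = 0^2 - 2*2 = 1
y3 = s (x1 - x3) - y1 mod 5 = 0 * (2 - 1) - 1 = 4

2P = (1, 4)


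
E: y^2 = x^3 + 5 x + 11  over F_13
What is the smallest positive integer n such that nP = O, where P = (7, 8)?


Compute successive multiples of P until we hit O:
  1P = (7, 8)
  2P = (8, 2)
  3P = (8, 11)
  4P = (7, 5)
  5P = O

ord(P) = 5


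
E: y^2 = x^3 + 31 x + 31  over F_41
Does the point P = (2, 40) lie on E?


Check whether y^2 = x^3 + 31 x + 31 (mod 41) for (x, y) = (2, 40).
LHS: y^2 = 40^2 mod 41 = 1
RHS: x^3 + 31 x + 31 = 2^3 + 31*2 + 31 mod 41 = 19
LHS != RHS

No, not on the curve


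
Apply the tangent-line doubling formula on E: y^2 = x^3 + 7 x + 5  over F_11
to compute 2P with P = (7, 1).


Doubling: s = (3 x1^2 + a) / (2 y1)
s = (3*7^2 + 7) / (2*1) mod 11 = 0
x3 = s^2 - 2 x1 mod 11 = 0^2 - 2*7 = 8
y3 = s (x1 - x3) - y1 mod 11 = 0 * (7 - 8) - 1 = 10

2P = (8, 10)


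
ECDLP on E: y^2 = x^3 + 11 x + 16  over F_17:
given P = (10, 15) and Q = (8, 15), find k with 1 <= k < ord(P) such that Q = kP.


Enumerate multiples of P until we hit Q = (8, 15):
  1P = (10, 15)
  2P = (6, 14)
  3P = (0, 13)
  4P = (5, 3)
  5P = (3, 12)
  6P = (8, 15)
Match found at i = 6.

k = 6


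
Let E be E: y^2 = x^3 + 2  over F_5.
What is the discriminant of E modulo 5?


4 a^3 + 27 b^2 = 4*0^3 + 27*2^2 = 0 + 108 = 108
Delta = -16 * (108) = -1728
Delta mod 5 = 2

Delta = 2 (mod 5)


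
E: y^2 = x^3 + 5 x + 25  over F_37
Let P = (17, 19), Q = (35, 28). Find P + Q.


P != Q, so use the chord formula.
s = (y2 - y1) / (x2 - x1) = (9) / (18) mod 37 = 19
x3 = s^2 - x1 - x2 mod 37 = 19^2 - 17 - 35 = 13
y3 = s (x1 - x3) - y1 mod 37 = 19 * (17 - 13) - 19 = 20

P + Q = (13, 20)


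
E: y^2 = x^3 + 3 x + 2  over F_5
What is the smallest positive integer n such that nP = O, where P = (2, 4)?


Compute successive multiples of P until we hit O:
  1P = (2, 4)
  2P = (1, 1)
  3P = (1, 4)
  4P = (2, 1)
  5P = O

ord(P) = 5


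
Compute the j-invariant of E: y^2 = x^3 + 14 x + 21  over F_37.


Delta = -16(4 a^3 + 27 b^2) mod 37 = 24
-1728 * (4 a)^3 = -1728 * (4*14)^3 mod 37 = 6
j = 6 * 24^(-1) mod 37 = 28

j = 28 (mod 37)


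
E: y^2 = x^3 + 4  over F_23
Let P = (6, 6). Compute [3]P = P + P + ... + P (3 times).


k = 3 = 11_2 (binary, LSB first: 11)
Double-and-add from P = (6, 6):
  bit 0 = 1: acc = O + (6, 6) = (6, 6)
  bit 1 = 1: acc = (6, 6) + (0, 2) = (20, 0)

3P = (20, 0)


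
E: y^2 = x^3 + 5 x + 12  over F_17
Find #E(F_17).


For each x in F_17, count y with y^2 = x^3 + 5 x + 12 mod 17:
  x = 1: RHS = 1, y in [1, 16]  -> 2 point(s)
  x = 2: RHS = 13, y in [8, 9]  -> 2 point(s)
  x = 5: RHS = 9, y in [3, 14]  -> 2 point(s)
  x = 7: RHS = 16, y in [4, 13]  -> 2 point(s)
  x = 9: RHS = 4, y in [2, 15]  -> 2 point(s)
  x = 10: RHS = 8, y in [5, 12]  -> 2 point(s)
  x = 11: RHS = 4, y in [2, 15]  -> 2 point(s)
  x = 12: RHS = 15, y in [7, 10]  -> 2 point(s)
  x = 13: RHS = 13, y in [8, 9]  -> 2 point(s)
  x = 14: RHS = 4, y in [2, 15]  -> 2 point(s)
Affine points: 20. Add the point at infinity: total = 21.

#E(F_17) = 21


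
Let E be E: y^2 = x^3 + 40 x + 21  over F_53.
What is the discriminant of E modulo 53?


4 a^3 + 27 b^2 = 4*40^3 + 27*21^2 = 256000 + 11907 = 267907
Delta = -16 * (267907) = -4286512
Delta mod 53 = 22

Delta = 22 (mod 53)


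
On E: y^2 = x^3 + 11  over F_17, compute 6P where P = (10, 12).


k = 6 = 110_2 (binary, LSB first: 011)
Double-and-add from P = (10, 12):
  bit 0 = 0: acc unchanged = O
  bit 1 = 1: acc = O + (13, 10) = (13, 10)
  bit 2 = 1: acc = (13, 10) + (9, 3) = (14, 1)

6P = (14, 1)


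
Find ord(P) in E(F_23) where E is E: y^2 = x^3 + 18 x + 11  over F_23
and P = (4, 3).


Compute successive multiples of P until we hit O:
  1P = (4, 3)
  2P = (21, 17)
  3P = (6, 17)
  4P = (16, 5)
  5P = (19, 6)
  6P = (12, 0)
  7P = (19, 17)
  8P = (16, 18)
  ... (continuing to 12P)
  12P = O

ord(P) = 12


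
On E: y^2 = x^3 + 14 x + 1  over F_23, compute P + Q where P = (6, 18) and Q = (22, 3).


P != Q, so use the chord formula.
s = (y2 - y1) / (x2 - x1) = (8) / (16) mod 23 = 12
x3 = s^2 - x1 - x2 mod 23 = 12^2 - 6 - 22 = 1
y3 = s (x1 - x3) - y1 mod 23 = 12 * (6 - 1) - 18 = 19

P + Q = (1, 19)


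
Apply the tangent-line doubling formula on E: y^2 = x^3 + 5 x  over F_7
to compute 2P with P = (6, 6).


Doubling: s = (3 x1^2 + a) / (2 y1)
s = (3*6^2 + 5) / (2*6) mod 7 = 3
x3 = s^2 - 2 x1 mod 7 = 3^2 - 2*6 = 4
y3 = s (x1 - x3) - y1 mod 7 = 3 * (6 - 4) - 6 = 0

2P = (4, 0)


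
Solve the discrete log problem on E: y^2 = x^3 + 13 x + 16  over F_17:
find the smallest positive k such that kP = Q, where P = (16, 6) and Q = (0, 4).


Enumerate multiples of P until we hit Q = (0, 4):
  1P = (16, 6)
  2P = (0, 4)
Match found at i = 2.

k = 2


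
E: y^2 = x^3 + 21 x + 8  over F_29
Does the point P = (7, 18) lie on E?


Check whether y^2 = x^3 + 21 x + 8 (mod 29) for (x, y) = (7, 18).
LHS: y^2 = 18^2 mod 29 = 5
RHS: x^3 + 21 x + 8 = 7^3 + 21*7 + 8 mod 29 = 5
LHS = RHS

Yes, on the curve


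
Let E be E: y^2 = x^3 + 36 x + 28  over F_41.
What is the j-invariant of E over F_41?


Delta = -16(4 a^3 + 27 b^2) mod 41 = 18
-1728 * (4 a)^3 = -1728 * (4*36)^3 mod 41 = 30
j = 30 * 18^(-1) mod 41 = 29

j = 29 (mod 41)


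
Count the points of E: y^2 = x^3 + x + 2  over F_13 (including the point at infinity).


For each x in F_13, count y with y^2 = x^3 + 1 x + 2 mod 13:
  x = 1: RHS = 4, y in [2, 11]  -> 2 point(s)
  x = 2: RHS = 12, y in [5, 8]  -> 2 point(s)
  x = 6: RHS = 3, y in [4, 9]  -> 2 point(s)
  x = 7: RHS = 1, y in [1, 12]  -> 2 point(s)
  x = 9: RHS = 12, y in [5, 8]  -> 2 point(s)
  x = 12: RHS = 0, y in [0]  -> 1 point(s)
Affine points: 11. Add the point at infinity: total = 12.

#E(F_13) = 12


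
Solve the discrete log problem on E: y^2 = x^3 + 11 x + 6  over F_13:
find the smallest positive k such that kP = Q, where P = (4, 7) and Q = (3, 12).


Enumerate multiples of P until we hit Q = (3, 12):
  1P = (4, 7)
  2P = (2, 7)
  3P = (7, 6)
  4P = (5, 2)
  5P = (3, 1)
  6P = (3, 12)
Match found at i = 6.

k = 6


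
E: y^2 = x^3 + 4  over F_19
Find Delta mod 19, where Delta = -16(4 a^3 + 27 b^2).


4 a^3 + 27 b^2 = 4*0^3 + 27*4^2 = 0 + 432 = 432
Delta = -16 * (432) = -6912
Delta mod 19 = 4

Delta = 4 (mod 19)


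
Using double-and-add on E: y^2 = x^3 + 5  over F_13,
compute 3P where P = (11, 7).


k = 3 = 11_2 (binary, LSB first: 11)
Double-and-add from P = (11, 7):
  bit 0 = 1: acc = O + (11, 7) = (11, 7)
  bit 1 = 1: acc = (11, 7) + (5, 0) = (11, 6)

3P = (11, 6)


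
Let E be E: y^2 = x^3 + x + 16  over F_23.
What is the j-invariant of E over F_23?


Delta = -16(4 a^3 + 27 b^2) mod 23 = 20
-1728 * (4 a)^3 = -1728 * (4*1)^3 mod 23 = 15
j = 15 * 20^(-1) mod 23 = 18

j = 18 (mod 23)


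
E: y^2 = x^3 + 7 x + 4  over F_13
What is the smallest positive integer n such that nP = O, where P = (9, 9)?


Compute successive multiples of P until we hit O:
  1P = (9, 9)
  2P = (12, 10)
  3P = (8, 0)
  4P = (12, 3)
  5P = (9, 4)
  6P = O

ord(P) = 6


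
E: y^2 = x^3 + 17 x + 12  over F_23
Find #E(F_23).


For each x in F_23, count y with y^2 = x^3 + 17 x + 12 mod 23:
  x = 0: RHS = 12, y in [9, 14]  -> 2 point(s)
  x = 2: RHS = 8, y in [10, 13]  -> 2 point(s)
  x = 4: RHS = 6, y in [11, 12]  -> 2 point(s)
  x = 6: RHS = 8, y in [10, 13]  -> 2 point(s)
  x = 8: RHS = 16, y in [4, 19]  -> 2 point(s)
  x = 10: RHS = 9, y in [3, 20]  -> 2 point(s)
  x = 11: RHS = 12, y in [9, 14]  -> 2 point(s)
  x = 12: RHS = 12, y in [9, 14]  -> 2 point(s)
  x = 14: RHS = 4, y in [2, 21]  -> 2 point(s)
  x = 15: RHS = 8, y in [10, 13]  -> 2 point(s)
  x = 17: RHS = 16, y in [4, 19]  -> 2 point(s)
  x = 18: RHS = 9, y in [3, 20]  -> 2 point(s)
  x = 19: RHS = 18, y in [8, 15]  -> 2 point(s)
  x = 20: RHS = 3, y in [7, 16]  -> 2 point(s)
  x = 21: RHS = 16, y in [4, 19]  -> 2 point(s)
Affine points: 30. Add the point at infinity: total = 31.

#E(F_23) = 31


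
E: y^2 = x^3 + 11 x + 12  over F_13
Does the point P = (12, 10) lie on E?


Check whether y^2 = x^3 + 11 x + 12 (mod 13) for (x, y) = (12, 10).
LHS: y^2 = 10^2 mod 13 = 9
RHS: x^3 + 11 x + 12 = 12^3 + 11*12 + 12 mod 13 = 0
LHS != RHS

No, not on the curve


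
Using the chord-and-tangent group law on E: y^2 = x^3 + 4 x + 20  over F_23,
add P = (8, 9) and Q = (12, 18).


P != Q, so use the chord formula.
s = (y2 - y1) / (x2 - x1) = (9) / (4) mod 23 = 8
x3 = s^2 - x1 - x2 mod 23 = 8^2 - 8 - 12 = 21
y3 = s (x1 - x3) - y1 mod 23 = 8 * (8 - 21) - 9 = 2

P + Q = (21, 2)


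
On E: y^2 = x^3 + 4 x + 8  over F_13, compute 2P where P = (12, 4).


Doubling: s = (3 x1^2 + a) / (2 y1)
s = (3*12^2 + 4) / (2*4) mod 13 = 9
x3 = s^2 - 2 x1 mod 13 = 9^2 - 2*12 = 5
y3 = s (x1 - x3) - y1 mod 13 = 9 * (12 - 5) - 4 = 7

2P = (5, 7)


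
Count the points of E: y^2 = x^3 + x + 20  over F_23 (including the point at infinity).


For each x in F_23, count y with y^2 = x^3 + 1 x + 20 mod 23:
  x = 3: RHS = 4, y in [2, 21]  -> 2 point(s)
  x = 5: RHS = 12, y in [9, 14]  -> 2 point(s)
  x = 6: RHS = 12, y in [9, 14]  -> 2 point(s)
  x = 7: RHS = 2, y in [5, 18]  -> 2 point(s)
  x = 10: RHS = 18, y in [8, 15]  -> 2 point(s)
  x = 12: RHS = 12, y in [9, 14]  -> 2 point(s)
  x = 14: RHS = 18, y in [8, 15]  -> 2 point(s)
  x = 15: RHS = 6, y in [11, 12]  -> 2 point(s)
  x = 20: RHS = 13, y in [6, 17]  -> 2 point(s)
  x = 22: RHS = 18, y in [8, 15]  -> 2 point(s)
Affine points: 20. Add the point at infinity: total = 21.

#E(F_23) = 21


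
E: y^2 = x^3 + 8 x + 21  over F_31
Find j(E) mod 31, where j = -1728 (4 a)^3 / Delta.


Delta = -16(4 a^3 + 27 b^2) mod 31 = 13
-1728 * (4 a)^3 = -1728 * (4*8)^3 mod 31 = 8
j = 8 * 13^(-1) mod 31 = 3

j = 3 (mod 31)


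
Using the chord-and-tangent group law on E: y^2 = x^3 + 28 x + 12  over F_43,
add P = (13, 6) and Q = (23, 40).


P != Q, so use the chord formula.
s = (y2 - y1) / (x2 - x1) = (34) / (10) mod 43 = 12
x3 = s^2 - x1 - x2 mod 43 = 12^2 - 13 - 23 = 22
y3 = s (x1 - x3) - y1 mod 43 = 12 * (13 - 22) - 6 = 15

P + Q = (22, 15)


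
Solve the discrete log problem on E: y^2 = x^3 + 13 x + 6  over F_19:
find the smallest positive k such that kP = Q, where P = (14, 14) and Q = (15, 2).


Enumerate multiples of P until we hit Q = (15, 2):
  1P = (14, 14)
  2P = (16, 15)
  3P = (13, 15)
  4P = (12, 3)
  5P = (9, 4)
  6P = (0, 14)
  7P = (5, 5)
  8P = (1, 18)
  9P = (15, 17)
  10P = (18, 12)
  11P = (11, 13)
  12P = (11, 6)
  13P = (18, 7)
  14P = (15, 2)
Match found at i = 14.

k = 14


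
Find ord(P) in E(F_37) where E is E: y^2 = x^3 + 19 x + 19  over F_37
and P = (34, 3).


Compute successive multiples of P until we hit O:
  1P = (34, 3)
  2P = (36, 31)
  3P = (15, 4)
  4P = (29, 24)
  5P = (2, 18)
  6P = (10, 32)
  7P = (26, 12)
  8P = (17, 1)
  ... (continuing to 34P)
  34P = O

ord(P) = 34


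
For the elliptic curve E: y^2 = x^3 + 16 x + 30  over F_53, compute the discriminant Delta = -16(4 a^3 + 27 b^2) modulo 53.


4 a^3 + 27 b^2 = 4*16^3 + 27*30^2 = 16384 + 24300 = 40684
Delta = -16 * (40684) = -650944
Delta mod 53 = 2

Delta = 2 (mod 53)


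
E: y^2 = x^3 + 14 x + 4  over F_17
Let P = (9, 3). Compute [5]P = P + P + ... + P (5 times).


k = 5 = 101_2 (binary, LSB first: 101)
Double-and-add from P = (9, 3):
  bit 0 = 1: acc = O + (9, 3) = (9, 3)
  bit 1 = 0: acc unchanged = (9, 3)
  bit 2 = 1: acc = (9, 3) + (15, 6) = (6, 7)

5P = (6, 7)


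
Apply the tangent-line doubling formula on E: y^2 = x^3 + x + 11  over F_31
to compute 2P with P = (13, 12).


Doubling: s = (3 x1^2 + a) / (2 y1)
s = (3*13^2 + 1) / (2*12) mod 31 = 16
x3 = s^2 - 2 x1 mod 31 = 16^2 - 2*13 = 13
y3 = s (x1 - x3) - y1 mod 31 = 16 * (13 - 13) - 12 = 19

2P = (13, 19)


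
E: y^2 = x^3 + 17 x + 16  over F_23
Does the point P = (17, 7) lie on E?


Check whether y^2 = x^3 + 17 x + 16 (mod 23) for (x, y) = (17, 7).
LHS: y^2 = 7^2 mod 23 = 3
RHS: x^3 + 17 x + 16 = 17^3 + 17*17 + 16 mod 23 = 20
LHS != RHS

No, not on the curve


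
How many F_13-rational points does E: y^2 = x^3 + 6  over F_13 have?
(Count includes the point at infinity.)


For each x in F_13, count y with y^2 = x^3 + 0 x + 6 mod 13:
  x = 2: RHS = 1, y in [1, 12]  -> 2 point(s)
  x = 5: RHS = 1, y in [1, 12]  -> 2 point(s)
  x = 6: RHS = 1, y in [1, 12]  -> 2 point(s)
Affine points: 6. Add the point at infinity: total = 7.

#E(F_13) = 7


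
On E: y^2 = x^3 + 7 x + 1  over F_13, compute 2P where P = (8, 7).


Doubling: s = (3 x1^2 + a) / (2 y1)
s = (3*8^2 + 7) / (2*7) mod 13 = 4
x3 = s^2 - 2 x1 mod 13 = 4^2 - 2*8 = 0
y3 = s (x1 - x3) - y1 mod 13 = 4 * (8 - 0) - 7 = 12

2P = (0, 12)


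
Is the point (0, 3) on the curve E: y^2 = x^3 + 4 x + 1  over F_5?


Check whether y^2 = x^3 + 4 x + 1 (mod 5) for (x, y) = (0, 3).
LHS: y^2 = 3^2 mod 5 = 4
RHS: x^3 + 4 x + 1 = 0^3 + 4*0 + 1 mod 5 = 1
LHS != RHS

No, not on the curve


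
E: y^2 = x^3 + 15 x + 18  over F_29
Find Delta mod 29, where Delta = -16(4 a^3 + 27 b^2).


4 a^3 + 27 b^2 = 4*15^3 + 27*18^2 = 13500 + 8748 = 22248
Delta = -16 * (22248) = -355968
Delta mod 29 = 7

Delta = 7 (mod 29)


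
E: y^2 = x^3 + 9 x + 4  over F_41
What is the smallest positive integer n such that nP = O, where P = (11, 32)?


Compute successive multiples of P until we hit O:
  1P = (11, 32)
  2P = (27, 39)
  3P = (12, 6)
  4P = (38, 14)
  5P = (38, 27)
  6P = (12, 35)
  7P = (27, 2)
  8P = (11, 9)
  ... (continuing to 9P)
  9P = O

ord(P) = 9


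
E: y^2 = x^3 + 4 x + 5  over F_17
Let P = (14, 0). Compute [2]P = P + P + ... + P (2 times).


k = 2 = 10_2 (binary, LSB first: 01)
Double-and-add from P = (14, 0):
  bit 0 = 0: acc unchanged = O
  bit 1 = 1: acc = O + O = O

2P = O


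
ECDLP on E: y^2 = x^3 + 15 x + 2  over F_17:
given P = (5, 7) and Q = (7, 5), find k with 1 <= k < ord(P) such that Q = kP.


Enumerate multiples of P until we hit Q = (7, 5):
  1P = (5, 7)
  2P = (6, 6)
  3P = (7, 12)
  4P = (7, 5)
Match found at i = 4.

k = 4


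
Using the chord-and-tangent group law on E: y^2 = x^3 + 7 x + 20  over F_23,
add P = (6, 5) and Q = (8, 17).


P != Q, so use the chord formula.
s = (y2 - y1) / (x2 - x1) = (12) / (2) mod 23 = 6
x3 = s^2 - x1 - x2 mod 23 = 6^2 - 6 - 8 = 22
y3 = s (x1 - x3) - y1 mod 23 = 6 * (6 - 22) - 5 = 14

P + Q = (22, 14)


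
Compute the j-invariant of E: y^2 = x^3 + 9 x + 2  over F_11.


Delta = -16(4 a^3 + 27 b^2) mod 11 = 5
-1728 * (4 a)^3 = -1728 * (4*9)^3 mod 11 = 6
j = 6 * 5^(-1) mod 11 = 10

j = 10 (mod 11)


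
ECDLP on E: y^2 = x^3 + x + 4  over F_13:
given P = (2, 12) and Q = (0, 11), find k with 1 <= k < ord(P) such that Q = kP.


Enumerate multiples of P until we hit Q = (0, 11):
  1P = (2, 12)
  2P = (9, 1)
  3P = (5, 2)
  4P = (7, 9)
  5P = (8, 2)
  6P = (0, 2)
  7P = (10, 0)
  8P = (0, 11)
Match found at i = 8.

k = 8


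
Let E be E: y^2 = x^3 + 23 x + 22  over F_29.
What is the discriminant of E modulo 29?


4 a^3 + 27 b^2 = 4*23^3 + 27*22^2 = 48668 + 13068 = 61736
Delta = -16 * (61736) = -987776
Delta mod 29 = 22

Delta = 22 (mod 29)


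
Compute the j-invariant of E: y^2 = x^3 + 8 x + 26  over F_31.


Delta = -16(4 a^3 + 27 b^2) mod 31 = 18
-1728 * (4 a)^3 = -1728 * (4*8)^3 mod 31 = 8
j = 8 * 18^(-1) mod 31 = 28

j = 28 (mod 31)


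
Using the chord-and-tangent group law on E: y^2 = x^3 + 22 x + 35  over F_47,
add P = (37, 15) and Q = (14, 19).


P != Q, so use the chord formula.
s = (y2 - y1) / (x2 - x1) = (4) / (24) mod 47 = 8
x3 = s^2 - x1 - x2 mod 47 = 8^2 - 37 - 14 = 13
y3 = s (x1 - x3) - y1 mod 47 = 8 * (37 - 13) - 15 = 36

P + Q = (13, 36)


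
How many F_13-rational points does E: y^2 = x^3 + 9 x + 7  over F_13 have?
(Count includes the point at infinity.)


For each x in F_13, count y with y^2 = x^3 + 9 x + 7 mod 13:
  x = 1: RHS = 4, y in [2, 11]  -> 2 point(s)
  x = 3: RHS = 9, y in [3, 10]  -> 2 point(s)
  x = 4: RHS = 3, y in [4, 9]  -> 2 point(s)
  x = 6: RHS = 4, y in [2, 11]  -> 2 point(s)
  x = 7: RHS = 10, y in [6, 7]  -> 2 point(s)
  x = 12: RHS = 10, y in [6, 7]  -> 2 point(s)
Affine points: 12. Add the point at infinity: total = 13.

#E(F_13) = 13


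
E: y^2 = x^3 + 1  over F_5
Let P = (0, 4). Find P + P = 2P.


Doubling: s = (3 x1^2 + a) / (2 y1)
s = (3*0^2 + 0) / (2*4) mod 5 = 0
x3 = s^2 - 2 x1 mod 5 = 0^2 - 2*0 = 0
y3 = s (x1 - x3) - y1 mod 5 = 0 * (0 - 0) - 4 = 1

2P = (0, 1)


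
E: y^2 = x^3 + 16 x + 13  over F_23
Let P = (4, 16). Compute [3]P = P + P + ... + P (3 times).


k = 3 = 11_2 (binary, LSB first: 11)
Double-and-add from P = (4, 16):
  bit 0 = 1: acc = O + (4, 16) = (4, 16)
  bit 1 = 1: acc = (4, 16) + (19, 0) = (4, 7)

3P = (4, 7)


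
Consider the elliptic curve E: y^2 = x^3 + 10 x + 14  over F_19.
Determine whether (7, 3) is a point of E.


Check whether y^2 = x^3 + 10 x + 14 (mod 19) for (x, y) = (7, 3).
LHS: y^2 = 3^2 mod 19 = 9
RHS: x^3 + 10 x + 14 = 7^3 + 10*7 + 14 mod 19 = 9
LHS = RHS

Yes, on the curve


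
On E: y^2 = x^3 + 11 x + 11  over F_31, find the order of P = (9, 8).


Compute successive multiples of P until we hit O:
  1P = (9, 8)
  2P = (2, 14)
  3P = (22, 12)
  4P = (10, 6)
  5P = (16, 6)
  6P = (20, 4)
  7P = (7, 11)
  8P = (25, 16)
  ... (continuing to 26P)
  26P = O

ord(P) = 26


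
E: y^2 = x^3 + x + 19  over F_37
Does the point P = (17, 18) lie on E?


Check whether y^2 = x^3 + 1 x + 19 (mod 37) for (x, y) = (17, 18).
LHS: y^2 = 18^2 mod 37 = 28
RHS: x^3 + 1 x + 19 = 17^3 + 1*17 + 19 mod 37 = 28
LHS = RHS

Yes, on the curve


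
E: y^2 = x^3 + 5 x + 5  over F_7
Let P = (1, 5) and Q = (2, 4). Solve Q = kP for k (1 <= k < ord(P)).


Enumerate multiples of P until we hit Q = (2, 4):
  1P = (1, 5)
  2P = (2, 4)
Match found at i = 2.

k = 2


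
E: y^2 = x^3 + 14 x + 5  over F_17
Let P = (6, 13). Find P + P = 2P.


Doubling: s = (3 x1^2 + a) / (2 y1)
s = (3*6^2 + 14) / (2*13) mod 17 = 6
x3 = s^2 - 2 x1 mod 17 = 6^2 - 2*6 = 7
y3 = s (x1 - x3) - y1 mod 17 = 6 * (6 - 7) - 13 = 15

2P = (7, 15)


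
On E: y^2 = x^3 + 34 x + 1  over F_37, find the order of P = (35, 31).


Compute successive multiples of P until we hit O:
  1P = (35, 31)
  2P = (30, 30)
  3P = (12, 18)
  4P = (2, 15)
  5P = (16, 4)
  6P = (16, 33)
  7P = (2, 22)
  8P = (12, 19)
  ... (continuing to 11P)
  11P = O

ord(P) = 11


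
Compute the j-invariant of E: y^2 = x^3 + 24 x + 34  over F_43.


Delta = -16(4 a^3 + 27 b^2) mod 43 = 42
-1728 * (4 a)^3 = -1728 * (4*24)^3 mod 43 = 41
j = 41 * 42^(-1) mod 43 = 2

j = 2 (mod 43)


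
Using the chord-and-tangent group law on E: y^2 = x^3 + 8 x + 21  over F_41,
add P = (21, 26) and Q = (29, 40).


P != Q, so use the chord formula.
s = (y2 - y1) / (x2 - x1) = (14) / (8) mod 41 = 12
x3 = s^2 - x1 - x2 mod 41 = 12^2 - 21 - 29 = 12
y3 = s (x1 - x3) - y1 mod 41 = 12 * (21 - 12) - 26 = 0

P + Q = (12, 0)


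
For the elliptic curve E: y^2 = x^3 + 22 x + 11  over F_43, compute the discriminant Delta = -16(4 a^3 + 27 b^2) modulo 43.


4 a^3 + 27 b^2 = 4*22^3 + 27*11^2 = 42592 + 3267 = 45859
Delta = -16 * (45859) = -733744
Delta mod 43 = 8

Delta = 8 (mod 43)


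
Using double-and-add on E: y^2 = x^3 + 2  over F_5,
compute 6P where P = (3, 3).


k = 6 = 110_2 (binary, LSB first: 011)
Double-and-add from P = (3, 3):
  bit 0 = 0: acc unchanged = O
  bit 1 = 1: acc = O + (3, 2) = (3, 2)
  bit 2 = 1: acc = (3, 2) + (3, 3) = O

6P = O


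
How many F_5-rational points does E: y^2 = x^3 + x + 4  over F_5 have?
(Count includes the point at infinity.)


For each x in F_5, count y with y^2 = x^3 + 1 x + 4 mod 5:
  x = 0: RHS = 4, y in [2, 3]  -> 2 point(s)
  x = 1: RHS = 1, y in [1, 4]  -> 2 point(s)
  x = 2: RHS = 4, y in [2, 3]  -> 2 point(s)
  x = 3: RHS = 4, y in [2, 3]  -> 2 point(s)
Affine points: 8. Add the point at infinity: total = 9.

#E(F_5) = 9


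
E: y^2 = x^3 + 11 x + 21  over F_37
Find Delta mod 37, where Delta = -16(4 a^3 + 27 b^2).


4 a^3 + 27 b^2 = 4*11^3 + 27*21^2 = 5324 + 11907 = 17231
Delta = -16 * (17231) = -275696
Delta mod 37 = 28

Delta = 28 (mod 37)


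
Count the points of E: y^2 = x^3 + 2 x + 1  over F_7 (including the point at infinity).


For each x in F_7, count y with y^2 = x^3 + 2 x + 1 mod 7:
  x = 0: RHS = 1, y in [1, 6]  -> 2 point(s)
  x = 1: RHS = 4, y in [2, 5]  -> 2 point(s)
Affine points: 4. Add the point at infinity: total = 5.

#E(F_7) = 5


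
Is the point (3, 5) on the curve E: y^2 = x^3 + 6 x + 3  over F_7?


Check whether y^2 = x^3 + 6 x + 3 (mod 7) for (x, y) = (3, 5).
LHS: y^2 = 5^2 mod 7 = 4
RHS: x^3 + 6 x + 3 = 3^3 + 6*3 + 3 mod 7 = 6
LHS != RHS

No, not on the curve


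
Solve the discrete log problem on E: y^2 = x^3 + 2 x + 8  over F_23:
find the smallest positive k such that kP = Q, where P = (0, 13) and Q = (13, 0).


Enumerate multiples of P until we hit Q = (13, 0):
  1P = (0, 13)
  2P = (3, 8)
  3P = (10, 19)
  4P = (6, 11)
  5P = (12, 14)
  6P = (15, 3)
  7P = (11, 2)
  8P = (13, 0)
Match found at i = 8.

k = 8


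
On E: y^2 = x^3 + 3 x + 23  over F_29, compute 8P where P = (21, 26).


k = 8 = 1000_2 (binary, LSB first: 0001)
Double-and-add from P = (21, 26):
  bit 0 = 0: acc unchanged = O
  bit 1 = 0: acc unchanged = O
  bit 2 = 0: acc unchanged = O
  bit 3 = 1: acc = O + (21, 3) = (21, 3)

8P = (21, 3)


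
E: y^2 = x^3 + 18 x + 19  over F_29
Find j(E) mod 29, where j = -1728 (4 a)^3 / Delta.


Delta = -16(4 a^3 + 27 b^2) mod 29 = 21
-1728 * (4 a)^3 = -1728 * (4*18)^3 mod 29 = 13
j = 13 * 21^(-1) mod 29 = 2

j = 2 (mod 29)


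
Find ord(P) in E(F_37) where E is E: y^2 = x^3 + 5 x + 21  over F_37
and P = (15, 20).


Compute successive multiples of P until we hit O:
  1P = (15, 20)
  2P = (0, 13)
  3P = (26, 2)
  4P = (21, 10)
  5P = (12, 12)
  6P = (13, 10)
  7P = (34, 33)
  8P = (35, 15)
  ... (continuing to 37P)
  37P = O

ord(P) = 37


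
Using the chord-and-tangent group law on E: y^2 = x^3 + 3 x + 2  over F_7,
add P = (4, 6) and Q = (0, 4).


P != Q, so use the chord formula.
s = (y2 - y1) / (x2 - x1) = (5) / (3) mod 7 = 4
x3 = s^2 - x1 - x2 mod 7 = 4^2 - 4 - 0 = 5
y3 = s (x1 - x3) - y1 mod 7 = 4 * (4 - 5) - 6 = 4

P + Q = (5, 4)


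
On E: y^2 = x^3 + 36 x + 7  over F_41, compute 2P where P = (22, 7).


Doubling: s = (3 x1^2 + a) / (2 y1)
s = (3*22^2 + 36) / (2*7) mod 41 = 36
x3 = s^2 - 2 x1 mod 41 = 36^2 - 2*22 = 22
y3 = s (x1 - x3) - y1 mod 41 = 36 * (22 - 22) - 7 = 34

2P = (22, 34)


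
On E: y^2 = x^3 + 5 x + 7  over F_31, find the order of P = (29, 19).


Compute successive multiples of P until we hit O:
  1P = (29, 19)
  2P = (8, 1)
  3P = (27, 27)
  4P = (22, 15)
  5P = (5, 8)
  6P = (2, 5)
  7P = (20, 27)
  8P = (18, 16)
  ... (continuing to 36P)
  36P = O

ord(P) = 36


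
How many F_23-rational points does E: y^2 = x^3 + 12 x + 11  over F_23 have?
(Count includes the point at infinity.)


For each x in F_23, count y with y^2 = x^3 + 12 x + 11 mod 23:
  x = 1: RHS = 1, y in [1, 22]  -> 2 point(s)
  x = 4: RHS = 8, y in [10, 13]  -> 2 point(s)
  x = 5: RHS = 12, y in [9, 14]  -> 2 point(s)
  x = 6: RHS = 0, y in [0]  -> 1 point(s)
  x = 7: RHS = 1, y in [1, 22]  -> 2 point(s)
  x = 10: RHS = 4, y in [2, 21]  -> 2 point(s)
  x = 11: RHS = 2, y in [5, 18]  -> 2 point(s)
  x = 13: RHS = 18, y in [8, 15]  -> 2 point(s)
  x = 14: RHS = 2, y in [5, 18]  -> 2 point(s)
  x = 15: RHS = 1, y in [1, 22]  -> 2 point(s)
  x = 21: RHS = 2, y in [5, 18]  -> 2 point(s)
Affine points: 21. Add the point at infinity: total = 22.

#E(F_23) = 22


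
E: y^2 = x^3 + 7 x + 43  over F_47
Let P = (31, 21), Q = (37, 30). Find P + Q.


P != Q, so use the chord formula.
s = (y2 - y1) / (x2 - x1) = (9) / (6) mod 47 = 25
x3 = s^2 - x1 - x2 mod 47 = 25^2 - 31 - 37 = 40
y3 = s (x1 - x3) - y1 mod 47 = 25 * (31 - 40) - 21 = 36

P + Q = (40, 36)


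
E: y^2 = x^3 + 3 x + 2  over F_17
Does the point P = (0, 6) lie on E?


Check whether y^2 = x^3 + 3 x + 2 (mod 17) for (x, y) = (0, 6).
LHS: y^2 = 6^2 mod 17 = 2
RHS: x^3 + 3 x + 2 = 0^3 + 3*0 + 2 mod 17 = 2
LHS = RHS

Yes, on the curve


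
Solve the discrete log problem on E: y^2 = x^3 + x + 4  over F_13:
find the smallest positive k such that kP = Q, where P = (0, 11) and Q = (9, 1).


Enumerate multiples of P until we hit Q = (9, 1):
  1P = (0, 11)
  2P = (9, 1)
Match found at i = 2.

k = 2


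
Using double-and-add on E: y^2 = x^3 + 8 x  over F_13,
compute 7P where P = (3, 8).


k = 7 = 111_2 (binary, LSB first: 111)
Double-and-add from P = (3, 8):
  bit 0 = 1: acc = O + (3, 8) = (3, 8)
  bit 1 = 1: acc = (3, 8) + (3, 5) = O
  bit 2 = 1: acc = O + (3, 8) = (3, 8)

7P = (3, 8)


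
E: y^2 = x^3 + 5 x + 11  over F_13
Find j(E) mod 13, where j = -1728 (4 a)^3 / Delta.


Delta = -16(4 a^3 + 27 b^2) mod 13 = 9
-1728 * (4 a)^3 = -1728 * (4*5)^3 mod 13 = 5
j = 5 * 9^(-1) mod 13 = 2

j = 2 (mod 13)


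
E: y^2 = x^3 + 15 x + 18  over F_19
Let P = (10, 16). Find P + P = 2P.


Doubling: s = (3 x1^2 + a) / (2 y1)
s = (3*10^2 + 15) / (2*16) mod 19 = 14
x3 = s^2 - 2 x1 mod 19 = 14^2 - 2*10 = 5
y3 = s (x1 - x3) - y1 mod 19 = 14 * (10 - 5) - 16 = 16

2P = (5, 16)


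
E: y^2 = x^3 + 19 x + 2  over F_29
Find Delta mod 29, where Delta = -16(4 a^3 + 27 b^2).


4 a^3 + 27 b^2 = 4*19^3 + 27*2^2 = 27436 + 108 = 27544
Delta = -16 * (27544) = -440704
Delta mod 29 = 9

Delta = 9 (mod 29)


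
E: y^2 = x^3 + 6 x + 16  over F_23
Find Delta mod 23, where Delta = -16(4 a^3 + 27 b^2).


4 a^3 + 27 b^2 = 4*6^3 + 27*16^2 = 864 + 6912 = 7776
Delta = -16 * (7776) = -124416
Delta mod 23 = 14

Delta = 14 (mod 23)


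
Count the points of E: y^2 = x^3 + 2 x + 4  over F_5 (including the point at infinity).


For each x in F_5, count y with y^2 = x^3 + 2 x + 4 mod 5:
  x = 0: RHS = 4, y in [2, 3]  -> 2 point(s)
  x = 2: RHS = 1, y in [1, 4]  -> 2 point(s)
  x = 4: RHS = 1, y in [1, 4]  -> 2 point(s)
Affine points: 6. Add the point at infinity: total = 7.

#E(F_5) = 7


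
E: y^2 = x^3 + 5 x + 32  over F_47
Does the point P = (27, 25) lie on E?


Check whether y^2 = x^3 + 5 x + 32 (mod 47) for (x, y) = (27, 25).
LHS: y^2 = 25^2 mod 47 = 14
RHS: x^3 + 5 x + 32 = 27^3 + 5*27 + 32 mod 47 = 16
LHS != RHS

No, not on the curve


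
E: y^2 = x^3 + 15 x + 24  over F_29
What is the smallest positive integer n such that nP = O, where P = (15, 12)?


Compute successive multiples of P until we hit O:
  1P = (15, 12)
  2P = (19, 18)
  3P = (19, 11)
  4P = (15, 17)
  5P = O

ord(P) = 5


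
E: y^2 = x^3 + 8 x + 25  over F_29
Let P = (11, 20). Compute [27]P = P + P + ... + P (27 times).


k = 27 = 11011_2 (binary, LSB first: 11011)
Double-and-add from P = (11, 20):
  bit 0 = 1: acc = O + (11, 20) = (11, 20)
  bit 1 = 1: acc = (11, 20) + (20, 6) = (4, 11)
  bit 2 = 0: acc unchanged = (4, 11)
  bit 3 = 1: acc = (4, 11) + (12, 15) = (6, 17)
  bit 4 = 1: acc = (6, 17) + (1, 11) = (13, 21)

27P = (13, 21)


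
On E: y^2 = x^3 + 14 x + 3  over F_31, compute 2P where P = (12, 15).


Doubling: s = (3 x1^2 + a) / (2 y1)
s = (3*12^2 + 14) / (2*15) mod 31 = 19
x3 = s^2 - 2 x1 mod 31 = 19^2 - 2*12 = 27
y3 = s (x1 - x3) - y1 mod 31 = 19 * (12 - 27) - 15 = 10

2P = (27, 10)


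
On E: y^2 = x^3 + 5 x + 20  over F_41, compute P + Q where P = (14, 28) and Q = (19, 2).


P != Q, so use the chord formula.
s = (y2 - y1) / (x2 - x1) = (15) / (5) mod 41 = 3
x3 = s^2 - x1 - x2 mod 41 = 3^2 - 14 - 19 = 17
y3 = s (x1 - x3) - y1 mod 41 = 3 * (14 - 17) - 28 = 4

P + Q = (17, 4)


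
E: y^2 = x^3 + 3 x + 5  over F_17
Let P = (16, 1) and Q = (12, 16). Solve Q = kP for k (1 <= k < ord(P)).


Enumerate multiples of P until we hit Q = (12, 16):
  1P = (16, 1)
  2P = (11, 14)
  3P = (9, 8)
  4P = (10, 10)
  5P = (6, 1)
  6P = (12, 16)
Match found at i = 6.

k = 6


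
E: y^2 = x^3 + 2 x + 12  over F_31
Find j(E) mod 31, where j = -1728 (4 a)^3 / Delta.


Delta = -16(4 a^3 + 27 b^2) mod 31 = 24
-1728 * (4 a)^3 = -1728 * (4*2)^3 mod 31 = 4
j = 4 * 24^(-1) mod 31 = 26

j = 26 (mod 31)


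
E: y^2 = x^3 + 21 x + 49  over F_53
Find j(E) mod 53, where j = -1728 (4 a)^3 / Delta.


Delta = -16(4 a^3 + 27 b^2) mod 53 = 26
-1728 * (4 a)^3 = -1728 * (4*21)^3 mod 53 = 52
j = 52 * 26^(-1) mod 53 = 2

j = 2 (mod 53)


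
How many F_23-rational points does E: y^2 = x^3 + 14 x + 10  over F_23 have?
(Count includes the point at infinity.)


For each x in F_23, count y with y^2 = x^3 + 14 x + 10 mod 23:
  x = 1: RHS = 2, y in [5, 18]  -> 2 point(s)
  x = 2: RHS = 0, y in [0]  -> 1 point(s)
  x = 8: RHS = 13, y in [6, 17]  -> 2 point(s)
  x = 10: RHS = 0, y in [0]  -> 1 point(s)
  x = 11: RHS = 0, y in [0]  -> 1 point(s)
  x = 14: RHS = 6, y in [11, 12]  -> 2 point(s)
  x = 16: RHS = 6, y in [11, 12]  -> 2 point(s)
  x = 17: RHS = 9, y in [3, 20]  -> 2 point(s)
  x = 22: RHS = 18, y in [8, 15]  -> 2 point(s)
Affine points: 15. Add the point at infinity: total = 16.

#E(F_23) = 16


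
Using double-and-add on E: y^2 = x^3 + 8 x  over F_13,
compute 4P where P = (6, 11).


k = 4 = 100_2 (binary, LSB first: 001)
Double-and-add from P = (6, 11):
  bit 0 = 0: acc unchanged = O
  bit 1 = 0: acc unchanged = O
  bit 2 = 1: acc = O + (10, 12) = (10, 12)

4P = (10, 12)


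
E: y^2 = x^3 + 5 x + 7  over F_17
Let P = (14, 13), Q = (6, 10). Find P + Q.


P != Q, so use the chord formula.
s = (y2 - y1) / (x2 - x1) = (14) / (9) mod 17 = 11
x3 = s^2 - x1 - x2 mod 17 = 11^2 - 14 - 6 = 16
y3 = s (x1 - x3) - y1 mod 17 = 11 * (14 - 16) - 13 = 16

P + Q = (16, 16)


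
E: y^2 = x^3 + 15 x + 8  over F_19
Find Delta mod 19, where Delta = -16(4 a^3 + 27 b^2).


4 a^3 + 27 b^2 = 4*15^3 + 27*8^2 = 13500 + 1728 = 15228
Delta = -16 * (15228) = -243648
Delta mod 19 = 8

Delta = 8 (mod 19)


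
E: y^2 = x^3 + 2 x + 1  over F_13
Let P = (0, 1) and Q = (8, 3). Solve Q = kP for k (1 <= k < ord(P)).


Enumerate multiples of P until we hit Q = (8, 3):
  1P = (0, 1)
  2P = (1, 11)
  3P = (8, 10)
  4P = (2, 0)
  5P = (8, 3)
Match found at i = 5.

k = 5


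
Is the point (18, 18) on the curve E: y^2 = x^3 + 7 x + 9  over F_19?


Check whether y^2 = x^3 + 7 x + 9 (mod 19) for (x, y) = (18, 18).
LHS: y^2 = 18^2 mod 19 = 1
RHS: x^3 + 7 x + 9 = 18^3 + 7*18 + 9 mod 19 = 1
LHS = RHS

Yes, on the curve


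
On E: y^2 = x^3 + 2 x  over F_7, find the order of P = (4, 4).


Compute successive multiples of P until we hit O:
  1P = (4, 4)
  2P = (0, 0)
  3P = (4, 3)
  4P = O

ord(P) = 4


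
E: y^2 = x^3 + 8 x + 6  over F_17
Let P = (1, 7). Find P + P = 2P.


Doubling: s = (3 x1^2 + a) / (2 y1)
s = (3*1^2 + 8) / (2*7) mod 17 = 2
x3 = s^2 - 2 x1 mod 17 = 2^2 - 2*1 = 2
y3 = s (x1 - x3) - y1 mod 17 = 2 * (1 - 2) - 7 = 8

2P = (2, 8)


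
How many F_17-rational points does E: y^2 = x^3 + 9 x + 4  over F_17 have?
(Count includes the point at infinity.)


For each x in F_17, count y with y^2 = x^3 + 9 x + 4 mod 17:
  x = 0: RHS = 4, y in [2, 15]  -> 2 point(s)
  x = 2: RHS = 13, y in [8, 9]  -> 2 point(s)
  x = 4: RHS = 2, y in [6, 11]  -> 2 point(s)
  x = 5: RHS = 4, y in [2, 15]  -> 2 point(s)
  x = 6: RHS = 2, y in [6, 11]  -> 2 point(s)
  x = 7: RHS = 2, y in [6, 11]  -> 2 point(s)
  x = 9: RHS = 15, y in [7, 10]  -> 2 point(s)
  x = 12: RHS = 4, y in [2, 15]  -> 2 point(s)
  x = 14: RHS = 1, y in [1, 16]  -> 2 point(s)
Affine points: 18. Add the point at infinity: total = 19.

#E(F_17) = 19


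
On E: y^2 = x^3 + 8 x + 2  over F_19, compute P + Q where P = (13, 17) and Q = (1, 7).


P != Q, so use the chord formula.
s = (y2 - y1) / (x2 - x1) = (9) / (7) mod 19 = 4
x3 = s^2 - x1 - x2 mod 19 = 4^2 - 13 - 1 = 2
y3 = s (x1 - x3) - y1 mod 19 = 4 * (13 - 2) - 17 = 8

P + Q = (2, 8)


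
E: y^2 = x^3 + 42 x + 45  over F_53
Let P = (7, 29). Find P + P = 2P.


Doubling: s = (3 x1^2 + a) / (2 y1)
s = (3*7^2 + 42) / (2*29) mod 53 = 6
x3 = s^2 - 2 x1 mod 53 = 6^2 - 2*7 = 22
y3 = s (x1 - x3) - y1 mod 53 = 6 * (7 - 22) - 29 = 40

2P = (22, 40)


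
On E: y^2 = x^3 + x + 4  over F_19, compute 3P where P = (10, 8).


k = 3 = 11_2 (binary, LSB first: 11)
Double-and-add from P = (10, 8):
  bit 0 = 1: acc = O + (10, 8) = (10, 8)
  bit 1 = 1: acc = (10, 8) + (0, 2) = (1, 5)

3P = (1, 5)


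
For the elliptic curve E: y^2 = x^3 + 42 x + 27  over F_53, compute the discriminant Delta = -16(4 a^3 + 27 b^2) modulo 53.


4 a^3 + 27 b^2 = 4*42^3 + 27*27^2 = 296352 + 19683 = 316035
Delta = -16 * (316035) = -5056560
Delta mod 53 = 11

Delta = 11 (mod 53)


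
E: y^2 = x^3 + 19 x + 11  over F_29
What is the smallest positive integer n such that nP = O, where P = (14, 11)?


Compute successive multiples of P until we hit O:
  1P = (14, 11)
  2P = (7, 20)
  3P = (28, 7)
  4P = (22, 12)
  5P = (27, 20)
  6P = (24, 20)
  7P = (24, 9)
  8P = (27, 9)
  ... (continuing to 13P)
  13P = O

ord(P) = 13


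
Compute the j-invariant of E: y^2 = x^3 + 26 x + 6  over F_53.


Delta = -16(4 a^3 + 27 b^2) mod 53 = 38
-1728 * (4 a)^3 = -1728 * (4*26)^3 mod 53 = 44
j = 44 * 38^(-1) mod 53 = 43

j = 43 (mod 53)


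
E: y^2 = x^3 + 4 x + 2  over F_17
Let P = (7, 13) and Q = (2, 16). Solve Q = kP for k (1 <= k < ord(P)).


Enumerate multiples of P until we hit Q = (2, 16):
  1P = (7, 13)
  2P = (2, 1)
  3P = (9, 6)
  4P = (9, 11)
  5P = (2, 16)
Match found at i = 5.

k = 5


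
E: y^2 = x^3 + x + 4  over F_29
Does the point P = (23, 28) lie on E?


Check whether y^2 = x^3 + 1 x + 4 (mod 29) for (x, y) = (23, 28).
LHS: y^2 = 28^2 mod 29 = 1
RHS: x^3 + 1 x + 4 = 23^3 + 1*23 + 4 mod 29 = 14
LHS != RHS

No, not on the curve


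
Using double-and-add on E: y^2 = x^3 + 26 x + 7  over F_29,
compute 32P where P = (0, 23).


k = 32 = 100000_2 (binary, LSB first: 000001)
Double-and-add from P = (0, 23):
  bit 0 = 0: acc unchanged = O
  bit 1 = 0: acc unchanged = O
  bit 2 = 0: acc unchanged = O
  bit 3 = 0: acc unchanged = O
  bit 4 = 0: acc unchanged = O
  bit 5 = 1: acc = O + (20, 28) = (20, 28)

32P = (20, 28)


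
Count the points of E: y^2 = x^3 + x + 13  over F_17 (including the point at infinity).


For each x in F_17, count y with y^2 = x^3 + 1 x + 13 mod 17:
  x = 0: RHS = 13, y in [8, 9]  -> 2 point(s)
  x = 1: RHS = 15, y in [7, 10]  -> 2 point(s)
  x = 3: RHS = 9, y in [3, 14]  -> 2 point(s)
  x = 4: RHS = 13, y in [8, 9]  -> 2 point(s)
  x = 12: RHS = 2, y in [6, 11]  -> 2 point(s)
  x = 13: RHS = 13, y in [8, 9]  -> 2 point(s)
  x = 14: RHS = 0, y in [0]  -> 1 point(s)
Affine points: 13. Add the point at infinity: total = 14.

#E(F_17) = 14


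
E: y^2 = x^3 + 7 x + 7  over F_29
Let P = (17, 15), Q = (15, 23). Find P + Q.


P != Q, so use the chord formula.
s = (y2 - y1) / (x2 - x1) = (8) / (27) mod 29 = 25
x3 = s^2 - x1 - x2 mod 29 = 25^2 - 17 - 15 = 13
y3 = s (x1 - x3) - y1 mod 29 = 25 * (17 - 13) - 15 = 27

P + Q = (13, 27)
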